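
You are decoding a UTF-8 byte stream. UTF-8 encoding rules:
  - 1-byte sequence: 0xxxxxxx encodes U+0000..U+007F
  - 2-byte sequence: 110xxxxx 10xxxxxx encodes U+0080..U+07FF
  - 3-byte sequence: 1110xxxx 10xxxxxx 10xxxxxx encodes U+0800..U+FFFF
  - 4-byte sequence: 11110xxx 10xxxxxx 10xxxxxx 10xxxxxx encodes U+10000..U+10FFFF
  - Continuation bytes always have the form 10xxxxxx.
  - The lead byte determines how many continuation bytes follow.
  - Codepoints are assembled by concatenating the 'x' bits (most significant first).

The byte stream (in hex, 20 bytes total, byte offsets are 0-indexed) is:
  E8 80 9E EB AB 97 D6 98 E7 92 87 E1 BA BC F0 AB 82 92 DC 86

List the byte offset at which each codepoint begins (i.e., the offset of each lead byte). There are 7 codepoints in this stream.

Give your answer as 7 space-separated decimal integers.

Answer: 0 3 6 8 11 14 18

Derivation:
Byte[0]=E8: 3-byte lead, need 2 cont bytes. acc=0x8
Byte[1]=80: continuation. acc=(acc<<6)|0x00=0x200
Byte[2]=9E: continuation. acc=(acc<<6)|0x1E=0x801E
Completed: cp=U+801E (starts at byte 0)
Byte[3]=EB: 3-byte lead, need 2 cont bytes. acc=0xB
Byte[4]=AB: continuation. acc=(acc<<6)|0x2B=0x2EB
Byte[5]=97: continuation. acc=(acc<<6)|0x17=0xBAD7
Completed: cp=U+BAD7 (starts at byte 3)
Byte[6]=D6: 2-byte lead, need 1 cont bytes. acc=0x16
Byte[7]=98: continuation. acc=(acc<<6)|0x18=0x598
Completed: cp=U+0598 (starts at byte 6)
Byte[8]=E7: 3-byte lead, need 2 cont bytes. acc=0x7
Byte[9]=92: continuation. acc=(acc<<6)|0x12=0x1D2
Byte[10]=87: continuation. acc=(acc<<6)|0x07=0x7487
Completed: cp=U+7487 (starts at byte 8)
Byte[11]=E1: 3-byte lead, need 2 cont bytes. acc=0x1
Byte[12]=BA: continuation. acc=(acc<<6)|0x3A=0x7A
Byte[13]=BC: continuation. acc=(acc<<6)|0x3C=0x1EBC
Completed: cp=U+1EBC (starts at byte 11)
Byte[14]=F0: 4-byte lead, need 3 cont bytes. acc=0x0
Byte[15]=AB: continuation. acc=(acc<<6)|0x2B=0x2B
Byte[16]=82: continuation. acc=(acc<<6)|0x02=0xAC2
Byte[17]=92: continuation. acc=(acc<<6)|0x12=0x2B092
Completed: cp=U+2B092 (starts at byte 14)
Byte[18]=DC: 2-byte lead, need 1 cont bytes. acc=0x1C
Byte[19]=86: continuation. acc=(acc<<6)|0x06=0x706
Completed: cp=U+0706 (starts at byte 18)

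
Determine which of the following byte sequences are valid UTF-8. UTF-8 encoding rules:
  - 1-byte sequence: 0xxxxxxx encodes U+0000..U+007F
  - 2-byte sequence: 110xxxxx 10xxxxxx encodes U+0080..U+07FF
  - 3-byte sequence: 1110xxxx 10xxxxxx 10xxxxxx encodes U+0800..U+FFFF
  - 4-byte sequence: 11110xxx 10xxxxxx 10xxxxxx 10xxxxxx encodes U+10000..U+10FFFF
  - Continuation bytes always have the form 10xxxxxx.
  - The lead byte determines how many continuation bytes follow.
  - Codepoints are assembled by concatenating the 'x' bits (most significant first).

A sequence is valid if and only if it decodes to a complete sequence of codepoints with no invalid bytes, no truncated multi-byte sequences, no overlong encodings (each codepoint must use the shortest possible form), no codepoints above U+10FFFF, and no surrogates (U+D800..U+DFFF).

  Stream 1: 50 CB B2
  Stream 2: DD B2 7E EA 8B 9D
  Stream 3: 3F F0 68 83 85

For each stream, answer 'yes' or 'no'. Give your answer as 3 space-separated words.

Answer: yes yes no

Derivation:
Stream 1: decodes cleanly. VALID
Stream 2: decodes cleanly. VALID
Stream 3: error at byte offset 2. INVALID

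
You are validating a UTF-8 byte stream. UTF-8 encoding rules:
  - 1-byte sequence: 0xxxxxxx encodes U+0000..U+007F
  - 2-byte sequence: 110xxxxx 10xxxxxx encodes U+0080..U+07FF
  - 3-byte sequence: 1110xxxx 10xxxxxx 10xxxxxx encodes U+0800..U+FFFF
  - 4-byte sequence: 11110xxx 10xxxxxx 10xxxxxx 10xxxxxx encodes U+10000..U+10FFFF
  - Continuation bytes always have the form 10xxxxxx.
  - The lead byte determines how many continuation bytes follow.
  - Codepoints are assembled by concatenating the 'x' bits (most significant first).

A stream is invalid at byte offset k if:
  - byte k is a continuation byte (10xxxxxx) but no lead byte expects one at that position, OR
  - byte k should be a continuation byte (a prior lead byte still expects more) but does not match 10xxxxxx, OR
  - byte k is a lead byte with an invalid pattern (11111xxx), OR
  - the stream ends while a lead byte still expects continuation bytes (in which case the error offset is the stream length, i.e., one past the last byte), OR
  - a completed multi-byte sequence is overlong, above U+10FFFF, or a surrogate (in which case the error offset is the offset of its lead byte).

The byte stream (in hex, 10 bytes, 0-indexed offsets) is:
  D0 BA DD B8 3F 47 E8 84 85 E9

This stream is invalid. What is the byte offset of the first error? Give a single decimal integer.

Answer: 10

Derivation:
Byte[0]=D0: 2-byte lead, need 1 cont bytes. acc=0x10
Byte[1]=BA: continuation. acc=(acc<<6)|0x3A=0x43A
Completed: cp=U+043A (starts at byte 0)
Byte[2]=DD: 2-byte lead, need 1 cont bytes. acc=0x1D
Byte[3]=B8: continuation. acc=(acc<<6)|0x38=0x778
Completed: cp=U+0778 (starts at byte 2)
Byte[4]=3F: 1-byte ASCII. cp=U+003F
Byte[5]=47: 1-byte ASCII. cp=U+0047
Byte[6]=E8: 3-byte lead, need 2 cont bytes. acc=0x8
Byte[7]=84: continuation. acc=(acc<<6)|0x04=0x204
Byte[8]=85: continuation. acc=(acc<<6)|0x05=0x8105
Completed: cp=U+8105 (starts at byte 6)
Byte[9]=E9: 3-byte lead, need 2 cont bytes. acc=0x9
Byte[10]: stream ended, expected continuation. INVALID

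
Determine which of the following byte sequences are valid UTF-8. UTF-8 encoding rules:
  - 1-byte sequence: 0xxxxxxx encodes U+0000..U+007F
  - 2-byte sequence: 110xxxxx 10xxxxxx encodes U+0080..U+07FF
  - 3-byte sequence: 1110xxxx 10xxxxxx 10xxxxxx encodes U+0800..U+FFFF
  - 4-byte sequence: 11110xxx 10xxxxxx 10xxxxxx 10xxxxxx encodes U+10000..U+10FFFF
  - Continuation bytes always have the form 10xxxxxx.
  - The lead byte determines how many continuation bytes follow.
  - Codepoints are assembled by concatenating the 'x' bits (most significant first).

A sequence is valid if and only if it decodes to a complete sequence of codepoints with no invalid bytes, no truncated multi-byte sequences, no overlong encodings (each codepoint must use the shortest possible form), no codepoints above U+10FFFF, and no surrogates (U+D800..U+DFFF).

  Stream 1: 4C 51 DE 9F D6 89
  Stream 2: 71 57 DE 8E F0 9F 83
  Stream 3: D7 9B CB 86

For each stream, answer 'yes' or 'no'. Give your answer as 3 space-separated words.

Answer: yes no yes

Derivation:
Stream 1: decodes cleanly. VALID
Stream 2: error at byte offset 7. INVALID
Stream 3: decodes cleanly. VALID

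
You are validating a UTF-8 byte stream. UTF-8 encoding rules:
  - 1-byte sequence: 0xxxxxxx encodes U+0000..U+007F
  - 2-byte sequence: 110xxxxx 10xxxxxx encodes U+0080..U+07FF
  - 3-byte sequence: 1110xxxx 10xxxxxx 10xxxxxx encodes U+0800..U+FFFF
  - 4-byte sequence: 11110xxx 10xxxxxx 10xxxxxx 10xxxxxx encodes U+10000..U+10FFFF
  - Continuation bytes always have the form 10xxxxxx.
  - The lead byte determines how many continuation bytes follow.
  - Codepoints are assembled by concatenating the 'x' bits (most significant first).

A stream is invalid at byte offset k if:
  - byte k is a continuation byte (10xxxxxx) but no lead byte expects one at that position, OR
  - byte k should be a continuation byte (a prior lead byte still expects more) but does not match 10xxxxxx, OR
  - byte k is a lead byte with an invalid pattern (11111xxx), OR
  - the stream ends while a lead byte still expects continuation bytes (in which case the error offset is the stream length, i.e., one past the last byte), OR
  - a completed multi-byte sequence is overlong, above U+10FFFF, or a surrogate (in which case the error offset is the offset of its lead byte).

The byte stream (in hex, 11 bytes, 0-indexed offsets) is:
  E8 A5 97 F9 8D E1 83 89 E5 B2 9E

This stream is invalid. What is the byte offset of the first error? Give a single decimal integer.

Byte[0]=E8: 3-byte lead, need 2 cont bytes. acc=0x8
Byte[1]=A5: continuation. acc=(acc<<6)|0x25=0x225
Byte[2]=97: continuation. acc=(acc<<6)|0x17=0x8957
Completed: cp=U+8957 (starts at byte 0)
Byte[3]=F9: INVALID lead byte (not 0xxx/110x/1110/11110)

Answer: 3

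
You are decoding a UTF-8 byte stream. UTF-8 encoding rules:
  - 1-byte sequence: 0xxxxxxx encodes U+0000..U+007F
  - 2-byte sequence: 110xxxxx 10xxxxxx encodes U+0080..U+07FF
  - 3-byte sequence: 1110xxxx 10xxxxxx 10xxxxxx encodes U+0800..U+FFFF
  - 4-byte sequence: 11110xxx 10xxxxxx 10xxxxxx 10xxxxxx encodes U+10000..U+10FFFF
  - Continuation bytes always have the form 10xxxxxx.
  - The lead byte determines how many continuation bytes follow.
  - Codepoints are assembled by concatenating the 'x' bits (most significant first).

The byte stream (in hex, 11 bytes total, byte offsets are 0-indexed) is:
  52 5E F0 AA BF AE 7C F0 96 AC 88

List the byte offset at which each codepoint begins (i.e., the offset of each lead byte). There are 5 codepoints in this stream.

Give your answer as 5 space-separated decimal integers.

Byte[0]=52: 1-byte ASCII. cp=U+0052
Byte[1]=5E: 1-byte ASCII. cp=U+005E
Byte[2]=F0: 4-byte lead, need 3 cont bytes. acc=0x0
Byte[3]=AA: continuation. acc=(acc<<6)|0x2A=0x2A
Byte[4]=BF: continuation. acc=(acc<<6)|0x3F=0xABF
Byte[5]=AE: continuation. acc=(acc<<6)|0x2E=0x2AFEE
Completed: cp=U+2AFEE (starts at byte 2)
Byte[6]=7C: 1-byte ASCII. cp=U+007C
Byte[7]=F0: 4-byte lead, need 3 cont bytes. acc=0x0
Byte[8]=96: continuation. acc=(acc<<6)|0x16=0x16
Byte[9]=AC: continuation. acc=(acc<<6)|0x2C=0x5AC
Byte[10]=88: continuation. acc=(acc<<6)|0x08=0x16B08
Completed: cp=U+16B08 (starts at byte 7)

Answer: 0 1 2 6 7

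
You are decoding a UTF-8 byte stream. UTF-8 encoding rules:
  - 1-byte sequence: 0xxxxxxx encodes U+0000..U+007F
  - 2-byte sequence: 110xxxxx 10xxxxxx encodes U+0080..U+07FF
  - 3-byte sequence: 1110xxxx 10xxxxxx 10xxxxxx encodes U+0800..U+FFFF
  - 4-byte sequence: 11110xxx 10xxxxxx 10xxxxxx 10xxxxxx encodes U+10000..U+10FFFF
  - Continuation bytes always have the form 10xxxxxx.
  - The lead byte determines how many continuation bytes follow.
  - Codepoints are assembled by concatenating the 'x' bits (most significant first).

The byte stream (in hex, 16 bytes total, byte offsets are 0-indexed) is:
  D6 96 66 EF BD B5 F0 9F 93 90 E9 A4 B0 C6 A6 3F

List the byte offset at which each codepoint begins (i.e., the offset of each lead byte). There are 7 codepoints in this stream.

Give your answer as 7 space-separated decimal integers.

Answer: 0 2 3 6 10 13 15

Derivation:
Byte[0]=D6: 2-byte lead, need 1 cont bytes. acc=0x16
Byte[1]=96: continuation. acc=(acc<<6)|0x16=0x596
Completed: cp=U+0596 (starts at byte 0)
Byte[2]=66: 1-byte ASCII. cp=U+0066
Byte[3]=EF: 3-byte lead, need 2 cont bytes. acc=0xF
Byte[4]=BD: continuation. acc=(acc<<6)|0x3D=0x3FD
Byte[5]=B5: continuation. acc=(acc<<6)|0x35=0xFF75
Completed: cp=U+FF75 (starts at byte 3)
Byte[6]=F0: 4-byte lead, need 3 cont bytes. acc=0x0
Byte[7]=9F: continuation. acc=(acc<<6)|0x1F=0x1F
Byte[8]=93: continuation. acc=(acc<<6)|0x13=0x7D3
Byte[9]=90: continuation. acc=(acc<<6)|0x10=0x1F4D0
Completed: cp=U+1F4D0 (starts at byte 6)
Byte[10]=E9: 3-byte lead, need 2 cont bytes. acc=0x9
Byte[11]=A4: continuation. acc=(acc<<6)|0x24=0x264
Byte[12]=B0: continuation. acc=(acc<<6)|0x30=0x9930
Completed: cp=U+9930 (starts at byte 10)
Byte[13]=C6: 2-byte lead, need 1 cont bytes. acc=0x6
Byte[14]=A6: continuation. acc=(acc<<6)|0x26=0x1A6
Completed: cp=U+01A6 (starts at byte 13)
Byte[15]=3F: 1-byte ASCII. cp=U+003F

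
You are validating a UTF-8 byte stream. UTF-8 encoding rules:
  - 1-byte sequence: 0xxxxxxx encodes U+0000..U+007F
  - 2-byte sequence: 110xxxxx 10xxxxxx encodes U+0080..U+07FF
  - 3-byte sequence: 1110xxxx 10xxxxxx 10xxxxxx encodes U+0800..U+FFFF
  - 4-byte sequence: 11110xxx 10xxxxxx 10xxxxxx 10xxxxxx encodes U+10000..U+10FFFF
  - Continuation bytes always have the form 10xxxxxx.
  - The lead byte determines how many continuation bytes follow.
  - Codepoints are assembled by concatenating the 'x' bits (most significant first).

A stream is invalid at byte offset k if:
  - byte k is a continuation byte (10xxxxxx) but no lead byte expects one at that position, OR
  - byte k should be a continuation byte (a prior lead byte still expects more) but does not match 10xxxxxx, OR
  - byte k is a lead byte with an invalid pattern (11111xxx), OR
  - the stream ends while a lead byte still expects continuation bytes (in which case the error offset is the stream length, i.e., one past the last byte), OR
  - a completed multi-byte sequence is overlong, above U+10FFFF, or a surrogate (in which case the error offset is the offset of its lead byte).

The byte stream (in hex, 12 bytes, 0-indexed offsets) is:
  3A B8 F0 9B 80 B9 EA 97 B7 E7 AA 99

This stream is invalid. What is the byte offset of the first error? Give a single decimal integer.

Byte[0]=3A: 1-byte ASCII. cp=U+003A
Byte[1]=B8: INVALID lead byte (not 0xxx/110x/1110/11110)

Answer: 1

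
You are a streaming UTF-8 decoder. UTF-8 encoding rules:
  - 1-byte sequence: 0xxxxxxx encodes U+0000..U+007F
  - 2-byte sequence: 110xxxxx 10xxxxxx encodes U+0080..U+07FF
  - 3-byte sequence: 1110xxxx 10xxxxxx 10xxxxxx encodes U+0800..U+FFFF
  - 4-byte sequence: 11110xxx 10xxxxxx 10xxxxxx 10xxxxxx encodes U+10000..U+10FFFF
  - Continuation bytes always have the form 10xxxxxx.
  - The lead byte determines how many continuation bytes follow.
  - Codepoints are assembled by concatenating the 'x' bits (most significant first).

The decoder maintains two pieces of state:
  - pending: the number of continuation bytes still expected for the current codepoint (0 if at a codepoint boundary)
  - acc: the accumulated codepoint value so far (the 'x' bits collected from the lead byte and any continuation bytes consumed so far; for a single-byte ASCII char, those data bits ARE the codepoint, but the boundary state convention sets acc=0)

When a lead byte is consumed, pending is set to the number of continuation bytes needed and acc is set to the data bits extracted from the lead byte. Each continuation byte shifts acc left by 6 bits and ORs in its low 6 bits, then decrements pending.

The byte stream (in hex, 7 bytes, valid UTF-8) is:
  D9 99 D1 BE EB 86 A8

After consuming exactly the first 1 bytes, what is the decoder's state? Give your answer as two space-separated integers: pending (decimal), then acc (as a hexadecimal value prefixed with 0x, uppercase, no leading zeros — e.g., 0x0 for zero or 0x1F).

Answer: 1 0x19

Derivation:
Byte[0]=D9: 2-byte lead. pending=1, acc=0x19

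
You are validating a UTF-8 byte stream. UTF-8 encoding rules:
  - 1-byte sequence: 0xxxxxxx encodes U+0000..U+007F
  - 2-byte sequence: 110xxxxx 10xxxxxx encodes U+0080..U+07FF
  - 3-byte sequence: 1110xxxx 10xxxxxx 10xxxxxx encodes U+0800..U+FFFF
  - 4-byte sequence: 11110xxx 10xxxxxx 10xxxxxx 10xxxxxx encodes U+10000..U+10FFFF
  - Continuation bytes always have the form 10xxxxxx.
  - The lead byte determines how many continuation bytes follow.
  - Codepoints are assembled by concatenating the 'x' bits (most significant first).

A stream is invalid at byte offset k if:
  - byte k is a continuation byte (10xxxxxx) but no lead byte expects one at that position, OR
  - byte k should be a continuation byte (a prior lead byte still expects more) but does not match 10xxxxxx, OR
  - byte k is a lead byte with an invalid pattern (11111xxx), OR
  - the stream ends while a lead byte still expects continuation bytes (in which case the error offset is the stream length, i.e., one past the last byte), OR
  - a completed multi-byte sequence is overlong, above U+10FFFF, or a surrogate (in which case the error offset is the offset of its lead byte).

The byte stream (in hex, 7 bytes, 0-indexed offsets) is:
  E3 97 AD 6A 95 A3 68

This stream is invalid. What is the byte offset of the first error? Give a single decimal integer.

Answer: 4

Derivation:
Byte[0]=E3: 3-byte lead, need 2 cont bytes. acc=0x3
Byte[1]=97: continuation. acc=(acc<<6)|0x17=0xD7
Byte[2]=AD: continuation. acc=(acc<<6)|0x2D=0x35ED
Completed: cp=U+35ED (starts at byte 0)
Byte[3]=6A: 1-byte ASCII. cp=U+006A
Byte[4]=95: INVALID lead byte (not 0xxx/110x/1110/11110)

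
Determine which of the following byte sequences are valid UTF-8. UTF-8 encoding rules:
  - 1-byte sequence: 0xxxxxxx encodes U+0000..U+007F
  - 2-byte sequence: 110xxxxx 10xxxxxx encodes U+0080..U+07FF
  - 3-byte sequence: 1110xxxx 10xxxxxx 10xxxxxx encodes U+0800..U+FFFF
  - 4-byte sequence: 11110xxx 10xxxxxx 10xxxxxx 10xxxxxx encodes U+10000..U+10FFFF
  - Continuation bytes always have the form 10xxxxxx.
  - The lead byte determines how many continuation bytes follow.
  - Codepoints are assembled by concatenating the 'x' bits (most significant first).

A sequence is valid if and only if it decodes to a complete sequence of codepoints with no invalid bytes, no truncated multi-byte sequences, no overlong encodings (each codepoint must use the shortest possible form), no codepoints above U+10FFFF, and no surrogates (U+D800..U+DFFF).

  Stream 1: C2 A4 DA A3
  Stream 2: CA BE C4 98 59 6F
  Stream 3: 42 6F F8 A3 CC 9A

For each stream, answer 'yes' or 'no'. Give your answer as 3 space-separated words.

Stream 1: decodes cleanly. VALID
Stream 2: decodes cleanly. VALID
Stream 3: error at byte offset 2. INVALID

Answer: yes yes no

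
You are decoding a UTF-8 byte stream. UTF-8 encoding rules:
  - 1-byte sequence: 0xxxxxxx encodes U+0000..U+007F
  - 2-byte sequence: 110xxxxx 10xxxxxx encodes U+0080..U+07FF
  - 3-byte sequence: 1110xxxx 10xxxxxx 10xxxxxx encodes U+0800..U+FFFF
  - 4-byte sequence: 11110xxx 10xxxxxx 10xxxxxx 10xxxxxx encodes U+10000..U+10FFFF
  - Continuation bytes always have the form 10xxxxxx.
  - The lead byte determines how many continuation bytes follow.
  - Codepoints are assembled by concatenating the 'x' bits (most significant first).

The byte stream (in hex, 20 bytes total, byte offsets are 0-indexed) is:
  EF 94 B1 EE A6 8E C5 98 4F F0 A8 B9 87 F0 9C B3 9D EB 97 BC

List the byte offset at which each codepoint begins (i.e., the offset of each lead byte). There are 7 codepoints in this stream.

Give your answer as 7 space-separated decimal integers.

Byte[0]=EF: 3-byte lead, need 2 cont bytes. acc=0xF
Byte[1]=94: continuation. acc=(acc<<6)|0x14=0x3D4
Byte[2]=B1: continuation. acc=(acc<<6)|0x31=0xF531
Completed: cp=U+F531 (starts at byte 0)
Byte[3]=EE: 3-byte lead, need 2 cont bytes. acc=0xE
Byte[4]=A6: continuation. acc=(acc<<6)|0x26=0x3A6
Byte[5]=8E: continuation. acc=(acc<<6)|0x0E=0xE98E
Completed: cp=U+E98E (starts at byte 3)
Byte[6]=C5: 2-byte lead, need 1 cont bytes. acc=0x5
Byte[7]=98: continuation. acc=(acc<<6)|0x18=0x158
Completed: cp=U+0158 (starts at byte 6)
Byte[8]=4F: 1-byte ASCII. cp=U+004F
Byte[9]=F0: 4-byte lead, need 3 cont bytes. acc=0x0
Byte[10]=A8: continuation. acc=(acc<<6)|0x28=0x28
Byte[11]=B9: continuation. acc=(acc<<6)|0x39=0xA39
Byte[12]=87: continuation. acc=(acc<<6)|0x07=0x28E47
Completed: cp=U+28E47 (starts at byte 9)
Byte[13]=F0: 4-byte lead, need 3 cont bytes. acc=0x0
Byte[14]=9C: continuation. acc=(acc<<6)|0x1C=0x1C
Byte[15]=B3: continuation. acc=(acc<<6)|0x33=0x733
Byte[16]=9D: continuation. acc=(acc<<6)|0x1D=0x1CCDD
Completed: cp=U+1CCDD (starts at byte 13)
Byte[17]=EB: 3-byte lead, need 2 cont bytes. acc=0xB
Byte[18]=97: continuation. acc=(acc<<6)|0x17=0x2D7
Byte[19]=BC: continuation. acc=(acc<<6)|0x3C=0xB5FC
Completed: cp=U+B5FC (starts at byte 17)

Answer: 0 3 6 8 9 13 17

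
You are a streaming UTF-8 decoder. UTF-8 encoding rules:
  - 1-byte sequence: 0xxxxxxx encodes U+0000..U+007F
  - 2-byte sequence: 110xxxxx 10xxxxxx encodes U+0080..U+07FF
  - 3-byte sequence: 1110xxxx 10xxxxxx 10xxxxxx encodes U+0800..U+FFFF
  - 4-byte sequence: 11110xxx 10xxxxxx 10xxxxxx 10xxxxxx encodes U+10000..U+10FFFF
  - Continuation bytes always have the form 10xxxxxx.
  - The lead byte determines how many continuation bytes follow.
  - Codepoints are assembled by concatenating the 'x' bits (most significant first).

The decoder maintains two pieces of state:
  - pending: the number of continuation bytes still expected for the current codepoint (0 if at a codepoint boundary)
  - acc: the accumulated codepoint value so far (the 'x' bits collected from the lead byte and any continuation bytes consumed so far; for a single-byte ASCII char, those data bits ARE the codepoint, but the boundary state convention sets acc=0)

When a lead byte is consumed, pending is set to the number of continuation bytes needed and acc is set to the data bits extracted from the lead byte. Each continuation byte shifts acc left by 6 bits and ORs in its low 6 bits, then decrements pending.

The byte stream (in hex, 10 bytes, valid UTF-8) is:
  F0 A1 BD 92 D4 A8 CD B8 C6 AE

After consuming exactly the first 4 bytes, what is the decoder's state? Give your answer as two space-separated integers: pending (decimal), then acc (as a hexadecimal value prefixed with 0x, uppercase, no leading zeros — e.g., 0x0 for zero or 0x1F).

Answer: 0 0x21F52

Derivation:
Byte[0]=F0: 4-byte lead. pending=3, acc=0x0
Byte[1]=A1: continuation. acc=(acc<<6)|0x21=0x21, pending=2
Byte[2]=BD: continuation. acc=(acc<<6)|0x3D=0x87D, pending=1
Byte[3]=92: continuation. acc=(acc<<6)|0x12=0x21F52, pending=0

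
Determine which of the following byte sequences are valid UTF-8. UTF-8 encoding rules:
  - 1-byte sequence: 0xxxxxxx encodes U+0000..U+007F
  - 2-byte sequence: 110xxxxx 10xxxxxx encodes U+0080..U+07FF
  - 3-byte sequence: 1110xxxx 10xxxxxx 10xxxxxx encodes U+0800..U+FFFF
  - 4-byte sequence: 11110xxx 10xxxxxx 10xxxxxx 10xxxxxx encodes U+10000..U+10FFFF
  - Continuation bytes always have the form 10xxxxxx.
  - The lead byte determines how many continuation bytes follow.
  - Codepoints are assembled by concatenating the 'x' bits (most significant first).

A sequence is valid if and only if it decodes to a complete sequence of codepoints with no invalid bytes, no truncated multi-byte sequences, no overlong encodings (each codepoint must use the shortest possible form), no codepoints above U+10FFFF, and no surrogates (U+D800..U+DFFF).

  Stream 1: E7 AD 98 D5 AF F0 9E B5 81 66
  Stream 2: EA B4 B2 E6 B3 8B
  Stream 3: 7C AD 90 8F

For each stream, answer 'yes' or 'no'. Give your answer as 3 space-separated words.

Answer: yes yes no

Derivation:
Stream 1: decodes cleanly. VALID
Stream 2: decodes cleanly. VALID
Stream 3: error at byte offset 1. INVALID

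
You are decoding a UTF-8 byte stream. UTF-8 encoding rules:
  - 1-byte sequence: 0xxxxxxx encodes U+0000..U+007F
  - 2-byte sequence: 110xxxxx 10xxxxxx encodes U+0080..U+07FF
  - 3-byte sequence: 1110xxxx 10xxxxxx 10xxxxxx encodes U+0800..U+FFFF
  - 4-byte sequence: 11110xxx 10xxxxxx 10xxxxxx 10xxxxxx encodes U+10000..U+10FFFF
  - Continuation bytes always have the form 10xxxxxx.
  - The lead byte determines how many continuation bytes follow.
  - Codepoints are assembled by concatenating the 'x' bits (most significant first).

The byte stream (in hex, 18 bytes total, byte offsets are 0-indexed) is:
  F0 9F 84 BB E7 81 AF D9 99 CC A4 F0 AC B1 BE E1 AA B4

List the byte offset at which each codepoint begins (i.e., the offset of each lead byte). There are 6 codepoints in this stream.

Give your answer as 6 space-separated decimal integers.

Answer: 0 4 7 9 11 15

Derivation:
Byte[0]=F0: 4-byte lead, need 3 cont bytes. acc=0x0
Byte[1]=9F: continuation. acc=(acc<<6)|0x1F=0x1F
Byte[2]=84: continuation. acc=(acc<<6)|0x04=0x7C4
Byte[3]=BB: continuation. acc=(acc<<6)|0x3B=0x1F13B
Completed: cp=U+1F13B (starts at byte 0)
Byte[4]=E7: 3-byte lead, need 2 cont bytes. acc=0x7
Byte[5]=81: continuation. acc=(acc<<6)|0x01=0x1C1
Byte[6]=AF: continuation. acc=(acc<<6)|0x2F=0x706F
Completed: cp=U+706F (starts at byte 4)
Byte[7]=D9: 2-byte lead, need 1 cont bytes. acc=0x19
Byte[8]=99: continuation. acc=(acc<<6)|0x19=0x659
Completed: cp=U+0659 (starts at byte 7)
Byte[9]=CC: 2-byte lead, need 1 cont bytes. acc=0xC
Byte[10]=A4: continuation. acc=(acc<<6)|0x24=0x324
Completed: cp=U+0324 (starts at byte 9)
Byte[11]=F0: 4-byte lead, need 3 cont bytes. acc=0x0
Byte[12]=AC: continuation. acc=(acc<<6)|0x2C=0x2C
Byte[13]=B1: continuation. acc=(acc<<6)|0x31=0xB31
Byte[14]=BE: continuation. acc=(acc<<6)|0x3E=0x2CC7E
Completed: cp=U+2CC7E (starts at byte 11)
Byte[15]=E1: 3-byte lead, need 2 cont bytes. acc=0x1
Byte[16]=AA: continuation. acc=(acc<<6)|0x2A=0x6A
Byte[17]=B4: continuation. acc=(acc<<6)|0x34=0x1AB4
Completed: cp=U+1AB4 (starts at byte 15)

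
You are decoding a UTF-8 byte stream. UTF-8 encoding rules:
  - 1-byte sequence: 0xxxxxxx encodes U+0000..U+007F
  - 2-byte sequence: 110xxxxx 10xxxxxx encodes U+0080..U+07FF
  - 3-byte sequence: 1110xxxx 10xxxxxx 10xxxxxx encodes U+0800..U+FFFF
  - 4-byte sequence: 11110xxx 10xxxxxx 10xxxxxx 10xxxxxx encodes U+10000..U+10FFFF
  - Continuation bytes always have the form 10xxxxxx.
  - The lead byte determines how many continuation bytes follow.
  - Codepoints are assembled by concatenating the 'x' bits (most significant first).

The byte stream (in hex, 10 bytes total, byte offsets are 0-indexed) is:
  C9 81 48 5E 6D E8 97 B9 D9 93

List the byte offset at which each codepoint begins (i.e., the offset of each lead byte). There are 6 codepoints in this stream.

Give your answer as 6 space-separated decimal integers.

Byte[0]=C9: 2-byte lead, need 1 cont bytes. acc=0x9
Byte[1]=81: continuation. acc=(acc<<6)|0x01=0x241
Completed: cp=U+0241 (starts at byte 0)
Byte[2]=48: 1-byte ASCII. cp=U+0048
Byte[3]=5E: 1-byte ASCII. cp=U+005E
Byte[4]=6D: 1-byte ASCII. cp=U+006D
Byte[5]=E8: 3-byte lead, need 2 cont bytes. acc=0x8
Byte[6]=97: continuation. acc=(acc<<6)|0x17=0x217
Byte[7]=B9: continuation. acc=(acc<<6)|0x39=0x85F9
Completed: cp=U+85F9 (starts at byte 5)
Byte[8]=D9: 2-byte lead, need 1 cont bytes. acc=0x19
Byte[9]=93: continuation. acc=(acc<<6)|0x13=0x653
Completed: cp=U+0653 (starts at byte 8)

Answer: 0 2 3 4 5 8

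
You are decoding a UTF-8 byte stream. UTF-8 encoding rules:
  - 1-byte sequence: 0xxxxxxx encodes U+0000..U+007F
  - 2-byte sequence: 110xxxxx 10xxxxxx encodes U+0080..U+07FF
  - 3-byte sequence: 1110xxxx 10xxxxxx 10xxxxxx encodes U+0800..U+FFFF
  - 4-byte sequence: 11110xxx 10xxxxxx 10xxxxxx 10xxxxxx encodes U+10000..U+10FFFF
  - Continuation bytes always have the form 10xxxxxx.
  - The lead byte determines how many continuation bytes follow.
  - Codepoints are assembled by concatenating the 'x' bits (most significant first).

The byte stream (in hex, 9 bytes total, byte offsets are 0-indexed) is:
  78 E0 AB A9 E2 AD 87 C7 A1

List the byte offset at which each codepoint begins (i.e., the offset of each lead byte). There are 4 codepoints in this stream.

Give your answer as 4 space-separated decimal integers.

Answer: 0 1 4 7

Derivation:
Byte[0]=78: 1-byte ASCII. cp=U+0078
Byte[1]=E0: 3-byte lead, need 2 cont bytes. acc=0x0
Byte[2]=AB: continuation. acc=(acc<<6)|0x2B=0x2B
Byte[3]=A9: continuation. acc=(acc<<6)|0x29=0xAE9
Completed: cp=U+0AE9 (starts at byte 1)
Byte[4]=E2: 3-byte lead, need 2 cont bytes. acc=0x2
Byte[5]=AD: continuation. acc=(acc<<6)|0x2D=0xAD
Byte[6]=87: continuation. acc=(acc<<6)|0x07=0x2B47
Completed: cp=U+2B47 (starts at byte 4)
Byte[7]=C7: 2-byte lead, need 1 cont bytes. acc=0x7
Byte[8]=A1: continuation. acc=(acc<<6)|0x21=0x1E1
Completed: cp=U+01E1 (starts at byte 7)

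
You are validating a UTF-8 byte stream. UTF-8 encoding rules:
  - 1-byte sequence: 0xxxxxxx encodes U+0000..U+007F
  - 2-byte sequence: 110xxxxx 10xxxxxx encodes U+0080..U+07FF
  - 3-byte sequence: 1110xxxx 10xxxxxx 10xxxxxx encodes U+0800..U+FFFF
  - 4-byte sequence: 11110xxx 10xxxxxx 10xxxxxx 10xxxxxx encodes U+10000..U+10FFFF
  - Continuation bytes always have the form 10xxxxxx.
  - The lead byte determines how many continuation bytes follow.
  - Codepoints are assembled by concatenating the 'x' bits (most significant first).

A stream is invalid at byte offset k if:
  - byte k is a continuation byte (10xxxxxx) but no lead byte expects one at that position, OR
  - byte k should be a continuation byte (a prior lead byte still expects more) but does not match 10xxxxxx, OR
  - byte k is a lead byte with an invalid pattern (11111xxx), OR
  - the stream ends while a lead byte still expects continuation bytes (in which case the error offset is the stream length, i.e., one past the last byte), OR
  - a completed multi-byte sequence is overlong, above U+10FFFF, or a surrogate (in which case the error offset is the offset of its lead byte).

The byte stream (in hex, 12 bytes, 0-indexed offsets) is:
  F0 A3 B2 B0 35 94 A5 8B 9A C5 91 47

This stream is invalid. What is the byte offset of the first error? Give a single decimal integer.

Byte[0]=F0: 4-byte lead, need 3 cont bytes. acc=0x0
Byte[1]=A3: continuation. acc=(acc<<6)|0x23=0x23
Byte[2]=B2: continuation. acc=(acc<<6)|0x32=0x8F2
Byte[3]=B0: continuation. acc=(acc<<6)|0x30=0x23CB0
Completed: cp=U+23CB0 (starts at byte 0)
Byte[4]=35: 1-byte ASCII. cp=U+0035
Byte[5]=94: INVALID lead byte (not 0xxx/110x/1110/11110)

Answer: 5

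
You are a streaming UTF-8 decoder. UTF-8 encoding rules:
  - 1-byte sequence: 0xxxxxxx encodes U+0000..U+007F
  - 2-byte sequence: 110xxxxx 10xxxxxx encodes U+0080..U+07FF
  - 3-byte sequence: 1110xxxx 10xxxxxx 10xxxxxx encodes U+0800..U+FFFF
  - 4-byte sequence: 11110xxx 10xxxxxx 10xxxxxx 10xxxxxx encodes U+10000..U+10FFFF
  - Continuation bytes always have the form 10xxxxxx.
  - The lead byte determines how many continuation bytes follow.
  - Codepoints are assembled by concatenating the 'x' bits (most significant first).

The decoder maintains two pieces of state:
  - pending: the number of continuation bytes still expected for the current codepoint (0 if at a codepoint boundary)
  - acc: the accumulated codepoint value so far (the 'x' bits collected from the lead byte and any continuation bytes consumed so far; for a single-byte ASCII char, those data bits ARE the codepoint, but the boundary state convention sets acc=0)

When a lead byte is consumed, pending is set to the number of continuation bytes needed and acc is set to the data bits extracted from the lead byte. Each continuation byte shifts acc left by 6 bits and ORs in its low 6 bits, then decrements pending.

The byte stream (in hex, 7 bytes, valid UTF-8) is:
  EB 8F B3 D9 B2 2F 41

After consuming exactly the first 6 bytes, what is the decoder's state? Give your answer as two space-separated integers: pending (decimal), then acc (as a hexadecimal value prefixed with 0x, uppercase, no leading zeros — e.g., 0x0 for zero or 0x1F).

Answer: 0 0x0

Derivation:
Byte[0]=EB: 3-byte lead. pending=2, acc=0xB
Byte[1]=8F: continuation. acc=(acc<<6)|0x0F=0x2CF, pending=1
Byte[2]=B3: continuation. acc=(acc<<6)|0x33=0xB3F3, pending=0
Byte[3]=D9: 2-byte lead. pending=1, acc=0x19
Byte[4]=B2: continuation. acc=(acc<<6)|0x32=0x672, pending=0
Byte[5]=2F: 1-byte. pending=0, acc=0x0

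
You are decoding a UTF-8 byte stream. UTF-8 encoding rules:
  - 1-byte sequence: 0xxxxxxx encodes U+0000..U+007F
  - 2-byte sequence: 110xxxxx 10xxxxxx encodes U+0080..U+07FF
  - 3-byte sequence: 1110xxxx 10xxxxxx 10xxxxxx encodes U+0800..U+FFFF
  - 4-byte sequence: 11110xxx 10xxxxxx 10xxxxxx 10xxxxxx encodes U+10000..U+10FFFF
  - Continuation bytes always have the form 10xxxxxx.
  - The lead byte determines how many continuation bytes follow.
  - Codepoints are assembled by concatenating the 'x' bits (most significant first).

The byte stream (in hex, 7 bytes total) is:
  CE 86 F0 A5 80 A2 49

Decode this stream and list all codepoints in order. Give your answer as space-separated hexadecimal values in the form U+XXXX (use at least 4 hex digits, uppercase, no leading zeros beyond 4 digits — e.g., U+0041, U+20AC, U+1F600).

Byte[0]=CE: 2-byte lead, need 1 cont bytes. acc=0xE
Byte[1]=86: continuation. acc=(acc<<6)|0x06=0x386
Completed: cp=U+0386 (starts at byte 0)
Byte[2]=F0: 4-byte lead, need 3 cont bytes. acc=0x0
Byte[3]=A5: continuation. acc=(acc<<6)|0x25=0x25
Byte[4]=80: continuation. acc=(acc<<6)|0x00=0x940
Byte[5]=A2: continuation. acc=(acc<<6)|0x22=0x25022
Completed: cp=U+25022 (starts at byte 2)
Byte[6]=49: 1-byte ASCII. cp=U+0049

Answer: U+0386 U+25022 U+0049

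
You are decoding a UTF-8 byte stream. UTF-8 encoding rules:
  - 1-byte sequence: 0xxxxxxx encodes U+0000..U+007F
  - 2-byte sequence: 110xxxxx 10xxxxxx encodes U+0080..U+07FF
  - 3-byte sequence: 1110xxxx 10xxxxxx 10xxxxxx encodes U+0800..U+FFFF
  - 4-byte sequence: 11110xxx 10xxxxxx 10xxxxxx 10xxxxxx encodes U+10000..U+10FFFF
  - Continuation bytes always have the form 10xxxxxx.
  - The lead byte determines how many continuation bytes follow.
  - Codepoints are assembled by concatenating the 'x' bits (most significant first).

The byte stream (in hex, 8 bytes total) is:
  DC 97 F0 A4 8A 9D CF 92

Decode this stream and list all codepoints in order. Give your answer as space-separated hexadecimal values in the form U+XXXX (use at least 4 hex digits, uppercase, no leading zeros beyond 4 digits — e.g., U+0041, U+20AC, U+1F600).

Answer: U+0717 U+2429D U+03D2

Derivation:
Byte[0]=DC: 2-byte lead, need 1 cont bytes. acc=0x1C
Byte[1]=97: continuation. acc=(acc<<6)|0x17=0x717
Completed: cp=U+0717 (starts at byte 0)
Byte[2]=F0: 4-byte lead, need 3 cont bytes. acc=0x0
Byte[3]=A4: continuation. acc=(acc<<6)|0x24=0x24
Byte[4]=8A: continuation. acc=(acc<<6)|0x0A=0x90A
Byte[5]=9D: continuation. acc=(acc<<6)|0x1D=0x2429D
Completed: cp=U+2429D (starts at byte 2)
Byte[6]=CF: 2-byte lead, need 1 cont bytes. acc=0xF
Byte[7]=92: continuation. acc=(acc<<6)|0x12=0x3D2
Completed: cp=U+03D2 (starts at byte 6)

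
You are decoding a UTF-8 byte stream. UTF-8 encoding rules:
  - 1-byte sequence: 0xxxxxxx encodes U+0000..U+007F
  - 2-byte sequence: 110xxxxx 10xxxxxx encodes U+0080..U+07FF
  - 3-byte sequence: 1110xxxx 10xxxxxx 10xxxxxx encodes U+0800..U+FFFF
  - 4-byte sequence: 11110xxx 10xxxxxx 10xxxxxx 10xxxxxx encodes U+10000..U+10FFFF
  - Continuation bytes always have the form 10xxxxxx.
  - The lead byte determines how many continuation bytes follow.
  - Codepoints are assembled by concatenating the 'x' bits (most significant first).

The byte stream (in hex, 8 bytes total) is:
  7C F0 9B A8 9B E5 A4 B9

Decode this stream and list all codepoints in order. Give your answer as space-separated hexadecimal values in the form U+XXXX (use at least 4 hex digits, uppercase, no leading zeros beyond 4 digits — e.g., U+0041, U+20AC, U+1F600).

Answer: U+007C U+1BA1B U+5939

Derivation:
Byte[0]=7C: 1-byte ASCII. cp=U+007C
Byte[1]=F0: 4-byte lead, need 3 cont bytes. acc=0x0
Byte[2]=9B: continuation. acc=(acc<<6)|0x1B=0x1B
Byte[3]=A8: continuation. acc=(acc<<6)|0x28=0x6E8
Byte[4]=9B: continuation. acc=(acc<<6)|0x1B=0x1BA1B
Completed: cp=U+1BA1B (starts at byte 1)
Byte[5]=E5: 3-byte lead, need 2 cont bytes. acc=0x5
Byte[6]=A4: continuation. acc=(acc<<6)|0x24=0x164
Byte[7]=B9: continuation. acc=(acc<<6)|0x39=0x5939
Completed: cp=U+5939 (starts at byte 5)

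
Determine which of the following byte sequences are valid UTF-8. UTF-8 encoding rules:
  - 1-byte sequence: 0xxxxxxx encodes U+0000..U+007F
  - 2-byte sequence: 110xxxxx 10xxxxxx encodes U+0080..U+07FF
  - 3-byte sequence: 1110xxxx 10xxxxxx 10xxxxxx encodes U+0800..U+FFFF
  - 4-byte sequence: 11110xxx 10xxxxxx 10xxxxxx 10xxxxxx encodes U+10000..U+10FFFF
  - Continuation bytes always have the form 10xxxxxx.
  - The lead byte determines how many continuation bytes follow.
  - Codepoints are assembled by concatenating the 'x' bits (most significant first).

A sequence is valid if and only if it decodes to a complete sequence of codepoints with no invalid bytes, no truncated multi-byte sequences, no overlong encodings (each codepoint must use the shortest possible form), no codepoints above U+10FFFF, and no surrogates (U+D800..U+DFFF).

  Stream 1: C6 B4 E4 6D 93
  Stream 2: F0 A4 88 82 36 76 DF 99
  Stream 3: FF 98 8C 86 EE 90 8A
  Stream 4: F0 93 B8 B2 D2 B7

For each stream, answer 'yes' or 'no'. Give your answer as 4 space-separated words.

Stream 1: error at byte offset 3. INVALID
Stream 2: decodes cleanly. VALID
Stream 3: error at byte offset 0. INVALID
Stream 4: decodes cleanly. VALID

Answer: no yes no yes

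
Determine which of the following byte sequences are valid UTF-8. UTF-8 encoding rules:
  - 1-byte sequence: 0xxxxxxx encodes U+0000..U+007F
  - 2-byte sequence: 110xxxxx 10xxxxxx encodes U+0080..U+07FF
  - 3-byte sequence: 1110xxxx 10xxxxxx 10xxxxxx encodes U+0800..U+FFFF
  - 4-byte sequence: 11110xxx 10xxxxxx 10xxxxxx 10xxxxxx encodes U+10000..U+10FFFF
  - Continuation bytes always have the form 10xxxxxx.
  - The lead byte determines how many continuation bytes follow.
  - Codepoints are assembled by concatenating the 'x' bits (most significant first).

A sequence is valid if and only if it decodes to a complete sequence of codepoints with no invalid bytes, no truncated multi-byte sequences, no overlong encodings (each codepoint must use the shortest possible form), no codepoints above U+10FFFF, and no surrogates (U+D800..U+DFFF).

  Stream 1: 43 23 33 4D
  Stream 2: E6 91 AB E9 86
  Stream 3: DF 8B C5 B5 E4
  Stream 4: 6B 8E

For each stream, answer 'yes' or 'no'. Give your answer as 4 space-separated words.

Answer: yes no no no

Derivation:
Stream 1: decodes cleanly. VALID
Stream 2: error at byte offset 5. INVALID
Stream 3: error at byte offset 5. INVALID
Stream 4: error at byte offset 1. INVALID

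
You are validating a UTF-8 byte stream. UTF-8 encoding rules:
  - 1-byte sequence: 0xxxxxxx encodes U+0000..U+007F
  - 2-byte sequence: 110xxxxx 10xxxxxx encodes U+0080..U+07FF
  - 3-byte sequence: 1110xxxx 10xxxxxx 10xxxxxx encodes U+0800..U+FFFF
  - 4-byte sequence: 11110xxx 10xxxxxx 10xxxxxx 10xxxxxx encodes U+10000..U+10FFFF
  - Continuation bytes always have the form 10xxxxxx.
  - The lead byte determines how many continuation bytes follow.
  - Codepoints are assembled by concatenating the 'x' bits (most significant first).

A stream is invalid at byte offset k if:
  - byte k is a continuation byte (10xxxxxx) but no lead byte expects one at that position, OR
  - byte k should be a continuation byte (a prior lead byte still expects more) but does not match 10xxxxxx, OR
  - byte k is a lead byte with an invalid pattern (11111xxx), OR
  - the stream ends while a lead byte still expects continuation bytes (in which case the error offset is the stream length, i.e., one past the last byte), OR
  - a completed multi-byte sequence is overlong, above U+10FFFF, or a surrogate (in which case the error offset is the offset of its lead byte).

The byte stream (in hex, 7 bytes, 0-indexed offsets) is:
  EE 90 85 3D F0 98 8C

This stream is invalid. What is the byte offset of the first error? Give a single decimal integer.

Byte[0]=EE: 3-byte lead, need 2 cont bytes. acc=0xE
Byte[1]=90: continuation. acc=(acc<<6)|0x10=0x390
Byte[2]=85: continuation. acc=(acc<<6)|0x05=0xE405
Completed: cp=U+E405 (starts at byte 0)
Byte[3]=3D: 1-byte ASCII. cp=U+003D
Byte[4]=F0: 4-byte lead, need 3 cont bytes. acc=0x0
Byte[5]=98: continuation. acc=(acc<<6)|0x18=0x18
Byte[6]=8C: continuation. acc=(acc<<6)|0x0C=0x60C
Byte[7]: stream ended, expected continuation. INVALID

Answer: 7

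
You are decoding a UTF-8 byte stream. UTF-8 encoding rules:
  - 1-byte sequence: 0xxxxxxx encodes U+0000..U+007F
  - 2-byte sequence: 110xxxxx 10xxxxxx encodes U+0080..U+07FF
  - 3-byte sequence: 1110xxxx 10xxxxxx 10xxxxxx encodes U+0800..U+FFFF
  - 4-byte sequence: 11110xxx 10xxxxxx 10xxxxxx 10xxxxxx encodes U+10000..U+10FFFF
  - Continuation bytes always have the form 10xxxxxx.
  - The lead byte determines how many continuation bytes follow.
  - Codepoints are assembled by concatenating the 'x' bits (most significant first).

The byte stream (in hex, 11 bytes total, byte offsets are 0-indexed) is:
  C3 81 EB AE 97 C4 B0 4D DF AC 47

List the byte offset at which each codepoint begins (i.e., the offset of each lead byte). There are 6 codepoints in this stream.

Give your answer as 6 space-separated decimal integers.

Answer: 0 2 5 7 8 10

Derivation:
Byte[0]=C3: 2-byte lead, need 1 cont bytes. acc=0x3
Byte[1]=81: continuation. acc=(acc<<6)|0x01=0xC1
Completed: cp=U+00C1 (starts at byte 0)
Byte[2]=EB: 3-byte lead, need 2 cont bytes. acc=0xB
Byte[3]=AE: continuation. acc=(acc<<6)|0x2E=0x2EE
Byte[4]=97: continuation. acc=(acc<<6)|0x17=0xBB97
Completed: cp=U+BB97 (starts at byte 2)
Byte[5]=C4: 2-byte lead, need 1 cont bytes. acc=0x4
Byte[6]=B0: continuation. acc=(acc<<6)|0x30=0x130
Completed: cp=U+0130 (starts at byte 5)
Byte[7]=4D: 1-byte ASCII. cp=U+004D
Byte[8]=DF: 2-byte lead, need 1 cont bytes. acc=0x1F
Byte[9]=AC: continuation. acc=(acc<<6)|0x2C=0x7EC
Completed: cp=U+07EC (starts at byte 8)
Byte[10]=47: 1-byte ASCII. cp=U+0047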